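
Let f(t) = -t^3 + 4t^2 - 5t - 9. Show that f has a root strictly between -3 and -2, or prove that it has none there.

f has no root in that interval.

f(-3) = 69 and f(-2) = 25, both positive, so a sign-change argument is unavailable; we show f keeps this sign on the whole interval.
Shift to the endpoint -2: with t = -2 − u (0 < u < 1), one computes f(-2 − u) = u^3 + 10u^2 + 33u + 25.
The nonzero coefficients here are all positive, so for u > 0 every term is positive (or zero), and the constant term 25 is strictly positive.
So f is strictly positive on (-3, -2); no root exists in the interval.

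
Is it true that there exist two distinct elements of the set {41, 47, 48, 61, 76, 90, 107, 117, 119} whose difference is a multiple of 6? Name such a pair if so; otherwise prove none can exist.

Both 41 and 47 leave remainder 5 on division by 6; their difference 6 = 1·6 is a multiple of 6.

41 and 47 are such a pair.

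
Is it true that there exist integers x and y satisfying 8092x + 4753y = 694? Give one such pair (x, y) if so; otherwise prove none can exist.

No, no such integers exist.

gcd(8092, 4753) = 7, so every integer of the form 8092x + 4753y is a multiple of 7.
But 694 is not a multiple of 7 (it leaves remainder 1).
So the equation is unsolvable over ℤ.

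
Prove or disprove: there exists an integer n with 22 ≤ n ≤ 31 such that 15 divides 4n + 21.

At n = 22, 4·22 + 21 = 109 ≡ 4 (mod 15), and each step in n adds 4, giving residues 4, 8, 12, 1, 5, 9, 13, 2, 6, 10 for n = 22, 23, …, 31.
Since 0 is absent from this list, 15 ∤ 4n + 21 for every n with 22 ≤ n ≤ 31.

There is no such integer n in that range.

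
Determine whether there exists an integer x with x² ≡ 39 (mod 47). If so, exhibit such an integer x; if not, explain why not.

47 is prime, so by Euler's criterion 39 is a square mod 47 iff 39^((47−1)/2) = 39^23 ≡ 1 (mod 47).
Squaring successively (mod 47): 39^2 = 1521 ≡ 17; 39^4 ≡ 17² = 289 ≡ 7; 39^8 ≡ 7² = 49 ≡ 2; 39^16 ≡ 2² = 4 ≡ 4.
Since 23 = 16 + 4 + 2 + 1, 39^23 ≡ 4 · 7 · 17 · 39; multiplying out mod 47: 4·7 = 28 ≡ 28, then 28·17 = 476 ≡ 6, then 6·39 = 234 ≡ 46. Thus 39^23 ≡ 46 ≡ −1 (mod 47).
By Euler's criterion 39 is a quadratic non-residue mod 47: no x satisfies x² ≡ 39 (mod 47).

No such integer exists.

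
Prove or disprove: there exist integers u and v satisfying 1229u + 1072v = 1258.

u = 882, v = -1010

1229 and 1072 are coprime, so 1229u + 1072v ranges over all of ℤ.
Run the Euclidean algorithm on 1229 and 1072: 1229 = 1·1072 + 157, 1072 = 6·157 + 130, 157 = 1·130 + 27, 130 = 4·27 + 22, 27 = 1·22 + 5, 22 = 4·5 + 2, 5 = 2·2 + 1, 2 = 2·1 + 0.
Working back up the chain: 1 = 5 − 2·2 = 5 − 2·(22 − 4·5) = −2·22 + 9·5 = −2·22 + 9·(27 − 1·22) = 9·27 − 11·22 = 9·27 − 11·(130 − 4·27) = −11·130 + 53·27 = −11·130 + 53·(157 − 1·130) = 53·157 − 64·130 = 53·157 − 64·(1072 − 6·157) = −64·1072 + 437·157 = −64·1072 + 437·(1229 − 1·1072) = 437·1229 − 501·1072. So 1229·437 + 1072·(-501) = 1.
Scaling by 1258 gives the particular solution (u, v) = (549746, -630258).
Shifting by a multiple of (1072, −1229) keeps it a solution: u = 549746 − 512·1072 = 882, v = -630258 + 512·1229 = -1010.
Check: 1229·882 + 1072·(-1010) = 1083978 − 1082720 = 1258. ✓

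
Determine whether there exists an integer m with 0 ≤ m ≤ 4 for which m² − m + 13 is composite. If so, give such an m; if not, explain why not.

At m = 4: 4² − 4 + 13 = 25 = 5·5, which is composite.

m = 4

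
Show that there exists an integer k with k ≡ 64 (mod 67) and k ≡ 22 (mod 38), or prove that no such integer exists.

k = 2074

gcd(67, 38) = 1, so the Chinese Remainder Theorem guarantees exactly one residue class mod 2546 satisfying both.
Any solution of the first congruence is k = 64 + 67t; substituting into the second, 67t ≡ 22 − 64 ≡ 34 (mod 38).
67 ≡ 29 (mod 38), so this reads 29t ≡ 34 (mod 38). Note 29·21 = 609 ≡ 1 (mod 38) (as 609 − 1 = 16·38), so 29⁻¹ ≡ 21.
Therefore t ≡ 21·34 = 714 ≡ 30 (mod 38).
With t = 30: k = 64 + 67·30 = 2074.
Check: 2074 mod 67 = 64, 2074 mod 38 = 22. ✓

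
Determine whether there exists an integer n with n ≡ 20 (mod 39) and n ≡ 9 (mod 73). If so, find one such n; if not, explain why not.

n = 2126

The moduli 39 and 73 are coprime, so by the Chinese Remainder Theorem a unique solution modulo 2847 exists.
Any solution of the first congruence is n = 20 + 39t; substituting into the second, 39t ≡ 9 − 20 ≡ 62 (mod 73).
Invert 39 mod 73 by the Euclidean algorithm: 73 = 1·39 + 34, 39 = 1·34 + 5, 34 = 6·5 + 4, 5 = 1·4 + 1, 4 = 4·1 + 0; back-substituting, 1 = 5 − 1·4 = 5 − (34 − 6·5) = −34 + 7·5 = −34 + 7·(39 − 1·34) = 7·39 − 8·34 = 7·39 − 8·(73 − 1·39) = −8·73 + 15·39. Hence 39·15 ≡ 1, so 39⁻¹ ≡ 15 (mod 73).
Therefore t ≡ 15·62 = 930 ≡ 54 (mod 73).
Taking t = 54 gives n = 20 + 39·54 = 2126.
Indeed 2126 ≡ 20 (mod 39) and 2126 ≡ 9 (mod 73).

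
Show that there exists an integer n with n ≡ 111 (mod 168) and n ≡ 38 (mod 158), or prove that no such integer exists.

Reduce both congruences modulo 2, which divides 168 and 158: they say n ≡ 111 (mod 2) and n ≡ 38 (mod 2).
These are incompatible: 111 − 38 = 73 is not divisible by 2.
Hence the system has no solution.

There is no such integer.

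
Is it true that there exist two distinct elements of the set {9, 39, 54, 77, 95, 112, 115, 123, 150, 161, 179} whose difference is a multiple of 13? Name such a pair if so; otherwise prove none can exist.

There is no such pair.

Residues mod 13: 9↦9, 39↦0, 54↦2, 77↦12, 95↦4, 112↦8, 115↦11, 123↦6, 150↦7, 161↦5, 179↦10.
These 11 residues are pairwise different, hence no difference of two elements is divisible by 13.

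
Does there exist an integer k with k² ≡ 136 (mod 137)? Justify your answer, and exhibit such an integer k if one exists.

k = 100

Take k = 100. Then 100² = 10000 = 72·137 + 136, so 100² ≡ 136 (mod 137).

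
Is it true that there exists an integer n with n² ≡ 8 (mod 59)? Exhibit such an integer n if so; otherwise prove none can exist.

No such integer exists.

59 is prime, so by Euler's criterion 8 is a square mod 59 iff 8^((59−1)/2) = 8^29 ≡ 1 (mod 59).
Squaring successively (mod 59): 8^2 = 64 ≡ 5; 8^4 ≡ 5² = 25 ≡ 25; 8^8 ≡ 25² = 625 ≡ 35; 8^16 ≡ 35² = 1225 ≡ 45.
Since 29 = 16 + 8 + 4 + 1, 8^29 ≡ 45 · 35 · 25 · 8; multiplying out mod 59: 45·35 = 1575 ≡ 41, then 41·25 = 1025 ≡ 22, then 22·8 = 176 ≡ 58. Thus 8^29 ≡ 58 ≡ −1 (mod 59).
The value −1 means 8 is a non-residue modulo 59, so n² ≡ 8 (mod 59) is impossible.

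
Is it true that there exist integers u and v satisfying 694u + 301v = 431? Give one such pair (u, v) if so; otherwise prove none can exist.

694 and 301 are coprime, so 694u + 301v ranges over all of ℤ.
Dividing repeatedly: 694 = 2·301 + 92, 301 = 3·92 + 25, 92 = 3·25 + 17, 25 = 1·17 + 8, 17 = 2·8 + 1, 8 = 8·1 + 0.
Unwinding: 1 = 17 − 2·8 = 17 − 2·(25 − 1·17) = −2·25 + 3·17 = −2·25 + 3·(92 − 3·25) = 3·92 − 11·25 = 3·92 − 11·(301 − 3·92) = −11·301 + 36·92 = −11·301 + 36·(694 − 2·301) = 36·694 − 83·301, i.e. 694·36 + 301·(-83) = 1.
Times 431: 694·15516 + 301·(-35773) = 431, so (15516, -35773) solves it.
The general solution is u = 15516 + 301k, v = -35773 − 694k; taking k = -51 gives the smaller pair u = 165, v = -379.
Check: 694·165 + 301·(-379) = 114510 − 114079 = 431. ✓

u = 165, v = -379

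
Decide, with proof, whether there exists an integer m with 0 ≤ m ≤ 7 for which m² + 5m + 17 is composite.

No such integer m in that range exists.

The values for m = 0, 1, …, 7 are 17, 23, 31, 41, 53, 67, 83, 101, and each of these is prime.
So no value in the range makes the expression composite.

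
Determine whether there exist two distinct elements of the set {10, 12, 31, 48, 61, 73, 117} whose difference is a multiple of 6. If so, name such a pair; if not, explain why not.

Yes: 12 and 48.

Reduce each element mod 6: 10↦4, 12↦0, 31↦1, 48↦0, 61↦1, 73↦1, 117↦3. The residue 0 repeats (at 12 and 48), and 48 − 12 = 36 = 6·6.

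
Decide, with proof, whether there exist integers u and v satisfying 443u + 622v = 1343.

u = 545, v = -386

Since gcd(443, 622) = 1, every integer is an integer combination of 443 and 622.
Run the Euclidean algorithm on 622 and 443: 622 = 1·443 + 179, 443 = 2·179 + 85, 179 = 2·85 + 9, 85 = 9·9 + 4, 9 = 2·4 + 1, 4 = 4·1 + 0.
Back-substituting, 1 = 9 − 2·4 = 9 − 2·(85 − 9·9) = −2·85 + 19·9 = −2·85 + 19·(179 − 2·85) = 19·179 − 40·85 = 19·179 − 40·(443 − 2·179) = −40·443 + 99·179 = −40·443 + 99·(622 − 1·443) = 99·622 − 139·443; that is, 443·(-139) + 622·99 = 1.
Scaling by 1343 gives the particular solution (u, v) = (-186677, 132957).
Adding 301·622 to u and subtracting 301·443 from v gives the tidier solution (545, -386).
Check: 443·545 + 622·(-386) = 241435 − 240092 = 1343. ✓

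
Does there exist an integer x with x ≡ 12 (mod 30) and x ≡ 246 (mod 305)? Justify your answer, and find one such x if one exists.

There is no such integer.

gcd(30, 305) = 5. If x ≡ 12 (mod 30) and x ≡ 246 (mod 305), then x ≡ 12 (mod 5) and x ≡ 246 (mod 5).
However 12 ≡ 2 and 246 ≡ 1 (mod 5), and 2 ≠ 1.
So no integer satisfies both congruences.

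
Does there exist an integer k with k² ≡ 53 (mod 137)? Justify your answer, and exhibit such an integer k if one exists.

Apply Euler's criterion with the prime 137: 53 is a quadratic residue iff 53^68 ≡ 1 (mod 137), and a non-residue iff it is ≡ −1.
Repeated squaring mod 137: 53^2 = 2809 ≡ 69; 53^4 ≡ 69² = 4761 ≡ 103; 53^8 ≡ 103² = 10609 ≡ 60; 53^16 ≡ 60² = 3600 ≡ 38; 53^32 ≡ 38² = 1444 ≡ 74; 53^64 ≡ 74² = 5476 ≡ 133.
Since 68 = 64 + 4, 53^68 ≡ 133 · 103; multiplying out mod 137: 133·103 = 13699 ≡ 136. Thus 53^68 ≡ 136 ≡ −1 (mod 137).
The value −1 means 53 is a non-residue modulo 137, so k² ≡ 53 (mod 137) is impossible.

No, no such integer exists.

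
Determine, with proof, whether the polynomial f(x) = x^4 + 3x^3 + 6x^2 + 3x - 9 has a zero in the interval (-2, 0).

f(-2) = 1 and f(0) = -9, which have opposite signs.
As a polynomial, f is continuous on every closed interval.
By the Intermediate Value Theorem f must vanish at some point of (-2, 0).

Yes, f has a root in the interval.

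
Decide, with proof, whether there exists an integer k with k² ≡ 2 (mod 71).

Take k = 12. Then 12² = 144 = 2·71 + 2, so 12² ≡ 2 (mod 71).

k = 12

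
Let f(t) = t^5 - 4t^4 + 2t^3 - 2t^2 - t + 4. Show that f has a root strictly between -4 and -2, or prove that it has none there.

No.

The endpoint values f(-4) = -2200 and f(-2) = -114 are both negative. Claim: f(t) < 0 for every t in (-4, -2).
Substitute t = -2 − u, where 0 < u < 2 on the interval. Expanding, f(-2 − u) = -u^5 - 14u^4 - 74u^3 - 190u^2 - 239u - 114.
The nonzero coefficients here are all negative, so for u > 0 every term is negative (or zero), and the constant term -114 is strictly negative.
So f is strictly negative on (-4, -2); no root exists in the interval.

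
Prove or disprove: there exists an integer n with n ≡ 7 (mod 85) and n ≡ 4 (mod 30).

gcd(85, 30) = 5. If n ≡ 7 (mod 85) and n ≡ 4 (mod 30), then n ≡ 7 (mod 5) and n ≡ 4 (mod 5).
However 7 ≡ 2 and 4 ≡ 4 (mod 5), and 2 ≠ 4.
Therefore no such n exists.

No such integer exists.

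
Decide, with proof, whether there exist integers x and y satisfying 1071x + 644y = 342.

No, no such integers exist.

Any value of 1071x + 644y is a multiple of gcd(1071, 644) = 7.
However 342 leaves remainder 6 on division by 7.
So the equation is unsolvable over ℤ.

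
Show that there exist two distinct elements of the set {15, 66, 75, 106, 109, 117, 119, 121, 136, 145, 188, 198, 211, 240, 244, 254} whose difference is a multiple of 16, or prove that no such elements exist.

No, no such pair exists.

Reduce each element modulo 16: 15↦15, 66↦2, 75↦11, 106↦10, 109↦13, 117↦5, 119↦7, 121↦9, 136↦8, 145↦1, 188↦12, 198↦6, 211↦3, 240↦0, 244↦4, 254↦14.
No residue repeats among the 16 elements, so no pair has difference ≡ 0 (mod 16).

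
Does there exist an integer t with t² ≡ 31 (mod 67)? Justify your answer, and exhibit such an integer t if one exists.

There is no such integer.

Apply Euler's criterion with the prime 67: 31 is a quadratic residue iff 31^33 ≡ 1 (mod 67), and a non-residue iff it is ≡ −1.
Repeated squaring mod 67: 31^2 = 961 ≡ 23; 31^4 ≡ 23² = 529 ≡ 60; 31^8 ≡ 60² = 3600 ≡ 49; 31^16 ≡ 49² = 2401 ≡ 56; 31^32 ≡ 56² = 3136 ≡ 54.
Since 33 = 32 + 1, 31^33 ≡ 54 · 31; multiplying out mod 67: 54·31 = 1674 ≡ 66. Thus 31^33 ≡ 66 ≡ −1 (mod 67).
By Euler's criterion 31 is a quadratic non-residue mod 67: no t satisfies t² ≡ 31 (mod 67).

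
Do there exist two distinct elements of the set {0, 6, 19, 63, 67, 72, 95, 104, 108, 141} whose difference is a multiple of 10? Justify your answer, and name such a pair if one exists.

No, no such pair exists.

Reduce each element modulo 10: 0↦0, 6↦6, 19↦9, 63↦3, 67↦7, 72↦2, 95↦5, 104↦4, 108↦8, 141↦1.
No residue repeats among the 10 elements, so no pair has difference ≡ 0 (mod 10).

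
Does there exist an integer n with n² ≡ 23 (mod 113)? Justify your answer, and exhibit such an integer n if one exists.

113 is prime, so by Euler's criterion 23 is a square mod 113 iff 23^((113−1)/2) = 23^56 ≡ 1 (mod 113).
Repeated squaring mod 113: 23^2 = 529 ≡ 77; 23^4 ≡ 77² = 5929 ≡ 53; 23^8 ≡ 53² = 2809 ≡ 97; 23^16 ≡ 97² = 9409 ≡ 30; 23^32 ≡ 30² = 900 ≡ 109.
Since 56 = 32 + 16 + 8, 23^56 ≡ 109 · 30 · 97; multiplying out mod 113: 109·30 = 3270 ≡ 106, then 106·97 = 10282 ≡ 112. Thus 23^56 ≡ 112 ≡ −1 (mod 113).
By Euler's criterion 23 is a quadratic non-residue mod 113: no n satisfies n² ≡ 23 (mod 113).

No such integer exists.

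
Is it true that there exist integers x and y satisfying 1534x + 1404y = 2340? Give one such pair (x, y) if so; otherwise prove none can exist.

x = 18, y = -18

gcd(1534, 1404) = 26, and 26 divides 2340, so integer solutions exist.
Dividing through by 26 reduces the equation to 59x + 54y = 90.
Euclidean algorithm: 59 = 1·54 + 5, 54 = 10·5 + 4, 5 = 1·4 + 1, 4 = 4·1 + 0.
Back-substituting, 1 = 5 − 1·4 = 5 − (54 − 10·5) = −54 + 11·5 = −54 + 11·(59 − 1·54) = 11·59 − 12·54; that is, 59·11 + 54·(-12) = 1.
Times 90: 59·990 + 54·(-1080) = 90, so (990, -1080) solves it.
The general solution is x = 990 + 54k, y = -1080 − 59k; taking k = -18 gives the smaller pair x = 18, y = -18.
Check: 1534·18 + 1404·(-18) = 27612 − 25272 = 2340. ✓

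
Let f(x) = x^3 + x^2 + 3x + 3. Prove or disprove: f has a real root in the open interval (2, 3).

No such root exists.

f(2) = 21 and f(3) = 48, both positive.
f'(x) = 3x^2 + 2x + 3 has discriminant 2² − 4·3·3 = -32 < 0, so f' has no real roots and is positive for every real x.
So f is strictly increasing; between 2 and 3 its values lie between f(2) = 21 and f(3) = 48, all positive. Therefore f has no root in (2, 3).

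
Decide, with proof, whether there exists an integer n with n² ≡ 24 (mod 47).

n = 20

n = 20 works: 20² = 400, and 400 − 24 = 376 = 8·47.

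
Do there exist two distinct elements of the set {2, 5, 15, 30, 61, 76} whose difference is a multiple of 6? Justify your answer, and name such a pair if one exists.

Two integers differ by a multiple of 6 exactly when they have the same residue mod 6. The residues are 2↦2, 5↦5, 15↦3, 30↦0, 61↦1, 76↦4.
These 6 residues are pairwise different, hence no difference of two elements is divisible by 6.

No, no such pair exists.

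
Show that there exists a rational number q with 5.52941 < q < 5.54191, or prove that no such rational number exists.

q = 72/13

Multiplying by 13: 13·5.52941 = 71.88233 and 13·5.54191 = 72.04483, so the integer 72 lies strictly between them.
Dividing back, 5.52941 < 72/13 < 5.54191, and 72/13 is rational.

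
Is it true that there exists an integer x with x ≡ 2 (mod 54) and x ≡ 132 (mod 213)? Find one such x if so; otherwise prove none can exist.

Both moduli are multiples of 3 = gcd(54, 213), so any solution would satisfy x ≡ 2 and x ≡ 132 modulo 3 simultaneously.
However 2 ≡ 2 and 132 ≡ 0 (mod 3), and 2 ≠ 0.
Hence the system has no solution.

No, no such integer exists.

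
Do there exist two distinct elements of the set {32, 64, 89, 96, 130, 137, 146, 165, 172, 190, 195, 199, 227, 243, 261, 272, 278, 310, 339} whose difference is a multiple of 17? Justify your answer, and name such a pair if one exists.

The pair (89, 310) works.

Reduce each element mod 17: 32↦15, 64↦13, 89↦4, 96↦11, 130↦11, 137↦1, 146↦10, 165↦12, 172↦2, 190↦3, 195↦8, 199↦12, 227↦6, 243↦5, 261↦6, 272↦0, 278↦6, 310↦4, 339↦16. The residue 4 repeats (at 89 and 310), and 310 − 89 = 221 = 13·17.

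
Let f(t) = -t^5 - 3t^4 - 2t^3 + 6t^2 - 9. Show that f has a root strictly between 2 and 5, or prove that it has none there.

f has no root in that interval.

The endpoint values f(2) = -81 and f(5) = -5109 are both negative. Claim: f(t) < 0 for every t in (2, 5).
Shift to the endpoint 2: with t = 2 + u (0 < u < 3), one computes f(2 + u) = -u^5 - 13u^4 - 66u^3 - 158u^2 - 176u - 81.
The nonzero coefficients here are all negative, so for u > 0 every term is negative (or zero), and the constant term -81 is strictly negative.
Therefore f(t) < 0 throughout (2, 5), and f has no zero there.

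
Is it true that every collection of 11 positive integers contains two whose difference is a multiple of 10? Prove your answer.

True.

Each integer lies in one of the 10 residue classes modulo 10.
With 11 integers and only 10 classes, the pigeonhole principle forces two of them, say a and b, into the same class.
Equal remainders mean a − b ≡ 0 (mod 10), so 10 divides their difference.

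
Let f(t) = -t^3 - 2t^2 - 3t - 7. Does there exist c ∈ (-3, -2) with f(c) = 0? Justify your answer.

Yes, such a c exists.

f(-3) = 11 and f(-2) = -1, which have opposite signs.
Since f is a polynomial it is continuous on [-3, -2].
By the Intermediate Value Theorem, f takes the value 0 somewhere in the open interval.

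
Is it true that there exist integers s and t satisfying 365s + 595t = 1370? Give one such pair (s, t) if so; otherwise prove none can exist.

s = 82, t = -48

Every value of 365s + 595t is a multiple of gcd(365, 595) = 5; since 5 ∣ 1370, solutions exist.
Dividing through by 5 reduces the equation to 73s + 119t = 274.
Dividing repeatedly: 119 = 1·73 + 46, 73 = 1·46 + 27, 46 = 1·27 + 19, 27 = 1·19 + 8, 19 = 2·8 + 3, 8 = 2·3 + 2, 3 = 1·2 + 1, 2 = 2·1 + 0.
Back-substituting, 1 = 3 − 1·2 = 3 − (8 − 2·3) = −8 + 3·3 = −8 + 3·(19 − 2·8) = 3·19 − 7·8 = 3·19 − 7·(27 − 1·19) = −7·27 + 10·19 = −7·27 + 10·(46 − 1·27) = 10·46 − 17·27 = 10·46 − 17·(73 − 1·46) = −17·73 + 27·46 = −17·73 + 27·(119 − 1·73) = 27·119 − 44·73; that is, 73·(-44) + 119·27 = 1.
Times 274: 73·(-12056) + 119·7398 = 274, so (-12056, 7398) solves it.
Shifting by a multiple of (119, −73) keeps it a solution: s = -12056 + 102·119 = 82, t = 7398 − 102·73 = -48.
Check: 365·82 + 595·(-48) = 29930 − 28560 = 1370. ✓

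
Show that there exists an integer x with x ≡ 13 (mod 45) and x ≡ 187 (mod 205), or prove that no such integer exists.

Both moduli are multiples of 5 = gcd(45, 205), so any solution would satisfy x ≡ 13 and x ≡ 187 modulo 5 simultaneously.
These are incompatible: 13 − 187 = -174 is not divisible by 5.
Therefore no such x exists.

There is no such integer.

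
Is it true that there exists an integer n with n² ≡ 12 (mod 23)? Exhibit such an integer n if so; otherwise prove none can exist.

n = 14

Take n = 14. Then 14² = 196 = 8·23 + 12, so 14² ≡ 12 (mod 23).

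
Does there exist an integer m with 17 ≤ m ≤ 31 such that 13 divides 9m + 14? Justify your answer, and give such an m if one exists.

Scanning upward from m = 17 gives 167, 176, 185, 194, 203, 212, none divisible by 13. At m = 23 we get 9·23 + 14 = 221, and 221 = 13·17.

m = 23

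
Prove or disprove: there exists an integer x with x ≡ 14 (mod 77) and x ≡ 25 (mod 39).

x = 2170

The moduli 77 and 39 are coprime, so by the Chinese Remainder Theorem a unique solution modulo 3003 exists.
Write x = 14 + 77t and require 14 + 77t ≡ 25 (mod 39), i.e. 77t ≡ 11 (mod 39).
77 ≡ 38 (mod 39), so this reads 38t ≡ 11 (mod 39). Invert 38 mod 39 by the Euclidean algorithm: 39 = 1·38 + 1, 38 = 38·1 + 0; back-substituting, 1 = 39 − 1·38. Hence 38·(-1) ≡ 1, so 38⁻¹ ≡ -1 ≡ 38 (mod 39).
Multiplying by 38: t ≡ 38·11 = 418 ≡ 28 (mod 39).
With t = 28: x = 14 + 77·28 = 2170.
Check: 2170 mod 77 = 14, 2170 mod 39 = 25. ✓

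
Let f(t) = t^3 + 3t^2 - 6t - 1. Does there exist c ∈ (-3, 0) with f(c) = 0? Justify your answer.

f(-3) = 17 and f(0) = -1, which have opposite signs.
Since f is a polynomial it is continuous on [-3, 0].
By the Intermediate Value Theorem, f takes the value 0 somewhere in the open interval.

Yes, f has a root in the interval.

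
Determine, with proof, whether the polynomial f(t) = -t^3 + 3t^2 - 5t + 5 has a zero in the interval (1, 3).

Such a root exists.

f(1) = 2 and f(3) = -10, which have opposite signs.
f is continuous everywhere (it is a polynomial), in particular on [1, 3].
By the Intermediate Value Theorem f must vanish at some point of (1, 3).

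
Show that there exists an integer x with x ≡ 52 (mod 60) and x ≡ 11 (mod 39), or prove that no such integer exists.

No such integer exists.

Reduce both congruences modulo 3, which divides 60 and 39: they say x ≡ 52 (mod 3) and x ≡ 11 (mod 3).
These are incompatible: 52 − 11 = 41 is not divisible by 3.
Hence the system has no solution.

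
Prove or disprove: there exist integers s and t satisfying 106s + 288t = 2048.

gcd(106, 288) = 2, and 2 divides 2048, so integer solutions exist.
Dividing through by 2 reduces the equation to 53s + 144t = 1024.
Run the Euclidean algorithm on 144 and 53: 144 = 2·53 + 38, 53 = 1·38 + 15, 38 = 2·15 + 8, 15 = 1·8 + 7, 8 = 1·7 + 1, 7 = 7·1 + 0.
Back-substituting, 1 = 8 − 1·7 = 8 − (15 − 1·8) = −15 + 2·8 = −15 + 2·(38 − 2·15) = 2·38 − 5·15 = 2·38 − 5·(53 − 1·38) = −5·53 + 7·38 = −5·53 + 7·(144 − 2·53) = 7·144 − 19·53; that is, 53·(-19) + 144·7 = 1.
Times 1024: 53·(-19456) + 144·7168 = 1024, so (-19456, 7168) solves it.
Adding 136·144 to s and subtracting 136·53 from t gives the tidier solution (128, -40).
Indeed 106·128 + 288·(-40) = 13568 − 11520 = 2048.

s = 128, t = -40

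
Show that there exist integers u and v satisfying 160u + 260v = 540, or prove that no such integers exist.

gcd(160, 260) = 20, and 20 divides 540, so integer solutions exist.
Dividing through by 20 reduces the equation to 8u + 13v = 27.
Dividing repeatedly: 13 = 1·8 + 5, 8 = 1·5 + 3, 5 = 1·3 + 2, 3 = 1·2 + 1, 2 = 2·1 + 0.
Back-substituting, 1 = 3 − 1·2 = 3 − (5 − 1·3) = −5 + 2·3 = −5 + 2·(8 − 1·5) = 2·8 − 3·5 = 2·8 − 3·(13 − 1·8) = −3·13 + 5·8; that is, 8·5 + 13·(-3) = 1.
Scaling by 27 gives the particular solution (u, v) = (135, -81).
The general solution is u = 135 + 13k, v = -81 − 8k; taking k = -10 gives the smaller pair u = 5, v = -1.
Indeed 160·5 + 260·(-1) = 800 − 260 = 540.

u = 5, v = -1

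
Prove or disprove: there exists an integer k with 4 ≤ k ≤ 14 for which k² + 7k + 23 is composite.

At k = 8: 8² + 7·8 + 23 = 143 = 11·13, which is composite.

k = 8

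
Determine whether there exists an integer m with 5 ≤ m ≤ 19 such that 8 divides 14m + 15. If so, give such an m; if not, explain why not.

There is no such integer m in that range.

For m = 5, 6, …, 19 the values of 14m + 15 modulo 8 are 5, 3, 1, 7, 5, 3, 1, 7, 5, 3, 1, 7, 5, 3, 1 respectively.
None is 0, so 8 never divides 14m + 15 on this range.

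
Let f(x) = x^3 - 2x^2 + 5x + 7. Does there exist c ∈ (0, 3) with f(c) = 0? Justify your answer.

Evaluate at the endpoints: f(0) = 7, f(3) = 31 — same sign (positive).
f'(x) = 3x^2 - 4x + 5 has discriminant (-4)² − 4·3·5 = -44 < 0, so f' has no real roots and is positive for every real x.
Hence f is strictly increasing on ℝ, and in particular on [0, 3]. A strictly monotone function with same-sign endpoint values stays positive on the whole interval, so f has no zero in (0, 3).

No such root exists.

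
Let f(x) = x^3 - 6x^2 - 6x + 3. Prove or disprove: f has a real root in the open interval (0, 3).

f(0) = 3 and f(3) = -42, which have opposite signs.
As a polynomial, f is continuous on every closed interval.
By the Intermediate Value Theorem, f takes the value 0 somewhere in the open interval.

Yes, f has a root in the interval.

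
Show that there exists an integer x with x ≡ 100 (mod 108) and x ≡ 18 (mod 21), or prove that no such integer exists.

No such integer exists.

gcd(108, 21) = 3. If x ≡ 100 (mod 108) and x ≡ 18 (mod 21), then x ≡ 100 (mod 3) and x ≡ 18 (mod 3).
These are incompatible: 100 − 18 = 82 is not divisible by 3.
So no integer satisfies both congruences.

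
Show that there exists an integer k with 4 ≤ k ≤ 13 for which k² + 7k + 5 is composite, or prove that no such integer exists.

k = 13

At k = 13: 13² + 7·13 + 5 = 265 = 5·53, which is composite.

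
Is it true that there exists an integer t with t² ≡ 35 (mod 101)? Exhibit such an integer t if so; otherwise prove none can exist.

Apply Euler's criterion with the prime 101: 35 is a quadratic residue iff 35^50 ≡ 1 (mod 101), and a non-residue iff it is ≡ −1.
Repeated squaring mod 101: 35^2 = 1225 ≡ 13; 35^4 ≡ 13² = 169 ≡ 68; 35^8 ≡ 68² = 4624 ≡ 79; 35^16 ≡ 79² = 6241 ≡ 80; 35^32 ≡ 80² = 6400 ≡ 37.
Since 50 = 32 + 16 + 2, 35^50 ≡ 37 · 80 · 13; multiplying out mod 101: 37·80 = 2960 ≡ 31, then 31·13 = 403 ≡ 100. Thus 35^50 ≡ 100 ≡ −1 (mod 101).
The value −1 means 35 is a non-residue modulo 101, so t² ≡ 35 (mod 101) is impossible.

There is no such integer.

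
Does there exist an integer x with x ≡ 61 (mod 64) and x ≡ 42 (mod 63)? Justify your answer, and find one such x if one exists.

The moduli 64 and 63 are coprime, so by the Chinese Remainder Theorem a unique solution modulo 4032 exists.
Any solution of the first congruence is x = 61 + 64t; substituting into the second, 64t ≡ 42 − 61 ≡ 44 (mod 63).
64 ≡ 1 (mod 63), so this reads 1t ≡ 44 (mod 63). So t ≡ 44 (mod 63).
With t = 44: x = 61 + 64·44 = 2877.
Indeed 2877 ≡ 61 (mod 64) and 2877 ≡ 42 (mod 63).

x = 2877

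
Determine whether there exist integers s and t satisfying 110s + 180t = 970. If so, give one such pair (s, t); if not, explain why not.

s = 17, t = -5

Since gcd(110, 180) = 10 and 970 = 10·97, Bézout's identity guarantees a solution.
Dividing through by 10 reduces the equation to 11s + 18t = 97.
Run the Euclidean algorithm on 18 and 11: 18 = 1·11 + 7, 11 = 1·7 + 4, 7 = 1·4 + 3, 4 = 1·3 + 1, 3 = 3·1 + 0.
Unwinding: 1 = 4 − 1·3 = 4 − (7 − 1·4) = −7 + 2·4 = −7 + 2·(11 − 1·7) = 2·11 − 3·7 = 2·11 − 3·(18 − 1·11) = −3·18 + 5·11, i.e. 11·5 + 18·(-3) = 1.
Multiplying through by 97: s = 5·97 = 485, t = (-3)·97 = -291 is a solution.
The general solution is s = 485 + 18k, t = -291 − 11k; taking k = -26 gives the smaller pair s = 17, t = -5.
Indeed 110·17 + 180·(-5) = 1870 − 900 = 970.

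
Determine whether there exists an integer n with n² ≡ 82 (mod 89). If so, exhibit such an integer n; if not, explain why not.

89 is prime, so by Euler's criterion 82 is a square mod 89 iff 82^((89−1)/2) = 82^44 ≡ 1 (mod 89).
Squaring successively (mod 89): 82^2 = 6724 ≡ 49; 82^4 ≡ 49² = 2401 ≡ 87; 82^8 ≡ 87² = 7569 ≡ 4; 82^16 ≡ 4² = 16 ≡ 16; 82^32 ≡ 16² = 256 ≡ 78.
Since 44 = 32 + 8 + 4, 82^44 ≡ 78 · 4 · 87; multiplying out mod 89: 78·4 = 312 ≡ 45, then 45·87 = 3915 ≡ 88. Thus 82^44 ≡ 88 ≡ −1 (mod 89).
By Euler's criterion 82 is a quadratic non-residue mod 89: no n satisfies n² ≡ 82 (mod 89).

There is no such integer.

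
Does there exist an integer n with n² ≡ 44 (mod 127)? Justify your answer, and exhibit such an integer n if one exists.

n = 60 works: 60² = 3600, and 3600 − 44 = 3556 = 28·127.

n = 60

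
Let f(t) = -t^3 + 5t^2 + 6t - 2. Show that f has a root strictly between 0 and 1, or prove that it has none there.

Yes, f has a root in the interval.

f(0) = -2 and f(1) = 8, which have opposite signs.
As a polynomial, f is continuous on every closed interval.
By the Intermediate Value Theorem f must vanish at some point of (0, 1).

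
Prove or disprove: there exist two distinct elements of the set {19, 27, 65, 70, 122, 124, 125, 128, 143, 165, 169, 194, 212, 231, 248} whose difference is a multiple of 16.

No such pair exists.

Reduce each element modulo 16: 19↦3, 27↦11, 65↦1, 70↦6, 122↦10, 124↦12, 125↦13, 128↦0, 143↦15, 165↦5, 169↦9, 194↦2, 212↦4, 231↦7, 248↦8.
These 15 residues are pairwise different, hence no difference of two elements is divisible by 16.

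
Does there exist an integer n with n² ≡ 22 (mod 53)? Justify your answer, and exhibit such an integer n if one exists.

53 is prime, so by Euler's criterion 22 is a square mod 53 iff 22^((53−1)/2) = 22^26 ≡ 1 (mod 53).
Squaring successively (mod 53): 22^2 = 484 ≡ 7; 22^4 ≡ 7² = 49 ≡ 49; 22^8 ≡ 49² = 2401 ≡ 16; 22^16 ≡ 16² = 256 ≡ 44.
Since 26 = 16 + 8 + 2, 22^26 ≡ 44 · 16 · 7; multiplying out mod 53: 44·16 = 704 ≡ 15, then 15·7 = 105 ≡ 52. Thus 22^26 ≡ 52 ≡ −1 (mod 53).
By Euler's criterion 22 is a quadratic non-residue mod 53: no n satisfies n² ≡ 22 (mod 53).

No such integer exists.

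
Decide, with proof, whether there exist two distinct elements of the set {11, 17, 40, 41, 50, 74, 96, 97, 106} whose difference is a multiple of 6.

Both 11 and 17 leave remainder 5 on division by 6; their difference 6 = 1·6 is a multiple of 6.

Yes: 11 and 17.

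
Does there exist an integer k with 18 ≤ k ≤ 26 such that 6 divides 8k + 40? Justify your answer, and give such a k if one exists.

Try k = 19: 8·19 + 40 = 192 = 32·6, which is divisible by 6.

k = 19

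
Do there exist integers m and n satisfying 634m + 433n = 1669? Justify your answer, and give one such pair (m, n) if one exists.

m = 32, n = -43

Since gcd(634, 433) = 1, every integer is an integer combination of 634 and 433.
Dividing repeatedly: 634 = 1·433 + 201, 433 = 2·201 + 31, 201 = 6·31 + 15, 31 = 2·15 + 1, 15 = 15·1 + 0.
Unwinding: 1 = 31 − 2·15 = 31 − 2·(201 − 6·31) = −2·201 + 13·31 = −2·201 + 13·(433 − 2·201) = 13·433 − 28·201 = 13·433 − 28·(634 − 1·433) = −28·634 + 41·433, i.e. 634·(-28) + 433·41 = 1.
Scaling by 1669 gives the particular solution (m, n) = (-46732, 68429).
The general solution is m = -46732 + 433k, n = 68429 − 634k; taking k = 108 gives the smaller pair m = 32, n = -43.
Indeed 634·32 + 433·(-43) = 20288 − 18619 = 1669.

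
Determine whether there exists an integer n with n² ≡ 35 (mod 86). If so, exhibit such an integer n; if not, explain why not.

n = 75

n = 75 works: 75² = 5625, and 5625 − 35 = 5590 = 65·86.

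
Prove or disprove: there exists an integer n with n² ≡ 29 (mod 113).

No, no such integer exists.

113 is prime, so by Euler's criterion 29 is a square mod 113 iff 29^((113−1)/2) = 29^56 ≡ 1 (mod 113).
Squaring successively (mod 113): 29^2 = 841 ≡ 50; 29^4 ≡ 50² = 2500 ≡ 14; 29^8 ≡ 14² = 196 ≡ 83; 29^16 ≡ 83² = 6889 ≡ 109; 29^32 ≡ 109² = 11881 ≡ 16.
Since 56 = 32 + 16 + 8, 29^56 ≡ 16 · 109 · 83; multiplying out mod 113: 16·109 = 1744 ≡ 49, then 49·83 = 4067 ≡ 112. Thus 29^56 ≡ 112 ≡ −1 (mod 113).
The value −1 means 29 is a non-residue modulo 113, so n² ≡ 29 (mod 113) is impossible.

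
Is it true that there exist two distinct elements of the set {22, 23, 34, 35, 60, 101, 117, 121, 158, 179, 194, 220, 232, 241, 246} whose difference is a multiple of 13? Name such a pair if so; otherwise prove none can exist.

22 and 35 are such a pair.

Both 22 and 35 leave remainder 9 on division by 13; their difference 13 = 1·13 is a multiple of 13.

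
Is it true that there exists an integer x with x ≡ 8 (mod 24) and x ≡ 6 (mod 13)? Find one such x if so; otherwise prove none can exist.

x = 32

gcd(24, 13) = 1, so the Chinese Remainder Theorem guarantees exactly one residue class mod 312 satisfying both.
Any solution of the first congruence is x = 8 + 24t; substituting into the second, 24t ≡ 6 − 8 ≡ 11 (mod 13).
24 ≡ 11 (mod 13), so this reads 11t ≡ 11 (mod 13). To invert 11 modulo 13: 13 = 1·11 + 2, 11 = 5·2 + 1, 2 = 2·1 + 0, and unwinding, 1 = 11 − 5·2 = 11 − 5·(13 − 1·11) = −5·13 + 6·11. Thus 11⁻¹ ≡ 6 (mod 13).
Multiplying by 6: t ≡ 6·11 = 66 ≡ 1 (mod 13).
Taking t = 1 gives x = 8 + 24·1 = 32.
Check: 32 mod 24 = 8, 32 mod 13 = 6. ✓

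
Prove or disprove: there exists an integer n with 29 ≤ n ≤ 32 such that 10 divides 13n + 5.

No, no such integer n in that range exists.

At n = 29, 13·29 + 5 = 382 ≡ 2 (mod 10), and each step in n adds 13 ≡ 3 (mod 10), giving residues 2, 5, 8, 1 for n = 29, 30, 31, 32.
None is 0, so 10 never divides 13n + 5 on this range.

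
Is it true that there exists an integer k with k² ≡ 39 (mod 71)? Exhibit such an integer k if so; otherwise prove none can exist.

No such integer exists.

71 is prime, so by Euler's criterion 39 is a square mod 71 iff 39^((71−1)/2) = 39^35 ≡ 1 (mod 71).
Repeated squaring mod 71: 39^2 = 1521 ≡ 30; 39^4 ≡ 30² = 900 ≡ 48; 39^8 ≡ 48² = 2304 ≡ 32; 39^16 ≡ 32² = 1024 ≡ 30; 39^32 ≡ 30² = 900 ≡ 48.
Since 35 = 32 + 2 + 1, 39^35 ≡ 48 · 30 · 39; multiplying out mod 71: 48·30 = 1440 ≡ 20, then 20·39 = 780 ≡ 70. Thus 39^35 ≡ 70 ≡ −1 (mod 71).
By Euler's criterion 39 is a quadratic non-residue mod 71: no k satisfies k² ≡ 39 (mod 71).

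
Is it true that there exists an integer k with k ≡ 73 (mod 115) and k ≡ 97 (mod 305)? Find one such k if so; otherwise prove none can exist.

Reduce both congruences modulo 5, which divides 115 and 305: they say k ≡ 73 (mod 5) and k ≡ 97 (mod 5).
But 73 mod 5 = 3 while 97 mod 5 = 2, a contradiction.
Hence the system has no solution.

No such integer exists.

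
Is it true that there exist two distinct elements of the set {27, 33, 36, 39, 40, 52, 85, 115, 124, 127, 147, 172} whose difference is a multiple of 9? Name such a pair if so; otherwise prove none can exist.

Both 27 and 36 leave remainder 0 on division by 9; their difference 9 = 1·9 is a multiple of 9.

27 and 36 are such a pair.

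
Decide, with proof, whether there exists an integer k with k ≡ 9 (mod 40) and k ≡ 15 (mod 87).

k = 1929

The moduli 40 and 87 are coprime, so by the Chinese Remainder Theorem a unique solution modulo 3480 exists.
Any solution of the first congruence is k = 9 + 40t; substituting into the second, 40t ≡ 15 − 9 ≡ 6 (mod 87).
Since 40·37 = 1480 = 17·87 + 1, the inverse of 40 mod 87 is 37.
Therefore t ≡ 37·6 = 222 ≡ 48 (mod 87).
Taking t = 48 gives k = 9 + 40·48 = 1929.
Indeed 1929 ≡ 9 (mod 40) and 1929 ≡ 15 (mod 87).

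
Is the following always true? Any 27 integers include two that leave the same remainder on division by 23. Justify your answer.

Partition the integers by their residue mod 23; there are 23 classes.
Placing 27 integers into 23 classes, some class receives at least two — say a and b.
That is, a and b leave the same remainder on division by 23, as claimed.

Yes, this is always true.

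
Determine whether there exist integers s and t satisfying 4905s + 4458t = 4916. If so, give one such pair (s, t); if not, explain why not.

No such integers exist.

Both 4905 and 4458 are divisible by gcd(4905, 4458) = 3, hence so is any combination 4905s + 4458t.
However 4916 leaves remainder 2 on division by 3.
So the equation is unsolvable over ℤ.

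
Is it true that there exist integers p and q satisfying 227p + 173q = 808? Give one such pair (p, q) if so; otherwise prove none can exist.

p = 47, q = -57

Since gcd(227, 173) = 1, every integer is an integer combination of 227 and 173.
Euclidean algorithm: 227 = 1·173 + 54, 173 = 3·54 + 11, 54 = 4·11 + 10, 11 = 1·10 + 1, 10 = 10·1 + 0.
Working back up the chain: 1 = 11 − 1·10 = 11 − (54 − 4·11) = −54 + 5·11 = −54 + 5·(173 − 3·54) = 5·173 − 16·54 = 5·173 − 16·(227 − 1·173) = −16·227 + 21·173. So 227·(-16) + 173·21 = 1.
Scaling by 808 gives the particular solution (p, q) = (-12928, 16968).
Shifting by a multiple of (173, −227) keeps it a solution: p = -12928 + 75·173 = 47, q = 16968 − 75·227 = -57.
Check: 227·47 + 173·(-57) = 10669 − 9861 = 808. ✓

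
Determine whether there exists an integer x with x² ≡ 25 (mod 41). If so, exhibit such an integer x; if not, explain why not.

Take x = 5. Then 5² = 25, and since 0 ≤ 25 < 41 this is already reduced: 5² ≡ 25 (mod 41).

x = 5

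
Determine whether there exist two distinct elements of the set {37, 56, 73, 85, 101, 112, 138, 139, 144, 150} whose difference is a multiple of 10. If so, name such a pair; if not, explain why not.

No, no such pair exists.

Reduce each element modulo 10: 37↦7, 56↦6, 73↦3, 85↦5, 101↦1, 112↦2, 138↦8, 139↦9, 144↦4, 150↦0.
These 10 residues are pairwise different, hence no difference of two elements is divisible by 10.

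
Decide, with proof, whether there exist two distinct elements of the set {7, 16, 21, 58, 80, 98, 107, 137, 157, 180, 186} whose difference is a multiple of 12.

Reduce each element modulo 12: 7↦7, 16↦4, 21↦9, 58↦10, 80↦8, 98↦2, 107↦11, 137↦5, 157↦1, 180↦0, 186↦6.
These 11 residues are pairwise different, hence no difference of two elements is divisible by 12.

No such pair exists.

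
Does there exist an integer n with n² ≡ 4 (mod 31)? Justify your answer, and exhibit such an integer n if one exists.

Take n = 29. Then 29² = 841 = 27·31 + 4, so 29² ≡ 4 (mod 31).

n = 29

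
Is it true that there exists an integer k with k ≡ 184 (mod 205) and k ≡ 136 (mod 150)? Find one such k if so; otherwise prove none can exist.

There is no such integer.

Reduce both congruences modulo 5, which divides 205 and 150: they say k ≡ 184 (mod 5) and k ≡ 136 (mod 5).
These are incompatible: 184 − 136 = 48 is not divisible by 5.
So no integer satisfies both congruences.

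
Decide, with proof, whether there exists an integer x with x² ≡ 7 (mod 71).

There is no such integer.

Apply Euler's criterion with the prime 71: 7 is a quadratic residue iff 7^35 ≡ 1 (mod 71), and a non-residue iff it is ≡ −1.
Squaring successively (mod 71): 7^2 = 49 ≡ 49; 7^4 ≡ 49² = 2401 ≡ 58; 7^8 ≡ 58² = 3364 ≡ 27; 7^16 ≡ 27² = 729 ≡ 19; 7^32 ≡ 19² = 361 ≡ 6.
Since 35 = 32 + 2 + 1, 7^35 ≡ 6 · 49 · 7; multiplying out mod 71: 6·49 = 294 ≡ 10, then 10·7 = 70 ≡ 70. Thus 7^35 ≡ 70 ≡ −1 (mod 71).
By Euler's criterion 7 is a quadratic non-residue mod 71: no x satisfies x² ≡ 7 (mod 71).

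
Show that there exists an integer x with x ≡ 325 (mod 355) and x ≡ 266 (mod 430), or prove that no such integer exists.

No, no such integer exists.

Both moduli are multiples of 5 = gcd(355, 430), so any solution would satisfy x ≡ 325 and x ≡ 266 modulo 5 simultaneously.
However 325 ≡ 0 and 266 ≡ 1 (mod 5), and 0 ≠ 1.
Therefore no such x exists.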